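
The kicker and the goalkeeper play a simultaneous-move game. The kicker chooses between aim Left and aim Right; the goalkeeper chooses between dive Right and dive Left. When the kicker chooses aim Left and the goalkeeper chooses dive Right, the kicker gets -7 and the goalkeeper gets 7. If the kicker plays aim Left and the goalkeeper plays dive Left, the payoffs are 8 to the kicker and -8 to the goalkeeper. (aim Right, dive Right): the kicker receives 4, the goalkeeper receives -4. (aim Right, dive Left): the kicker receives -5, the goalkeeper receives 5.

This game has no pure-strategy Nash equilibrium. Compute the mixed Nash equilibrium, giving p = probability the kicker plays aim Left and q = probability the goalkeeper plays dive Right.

p = 3/8, q = 13/24

The goalkeeper's indifference between dive Right and dive Left determines the kicker's mixing probability p:
  the goalkeeper's payoff to dive Right: p·7 + (1−p)·(-4) = 11p - 4
  the goalkeeper's payoff to dive Left: p·(-8) + (1−p)·5 = -13p + 5
  11p - 4 = -13p + 5  ⇒  24p = 9  ⇒  p = 3/8.
In a mixed equilibrium the kicker is indifferent between aim Left and aim Right; this condition fixes q.
  the kicker's payoff from aim Left: q·(-7) + (1−q)·8 = -15q + 8
  the kicker's payoff from aim Right: q·4 + (1−q)·(-5) = 9q - 5
  -15q + 8 = 9q - 5  ⇒  -24q = -13  ⇒  q = 13/24.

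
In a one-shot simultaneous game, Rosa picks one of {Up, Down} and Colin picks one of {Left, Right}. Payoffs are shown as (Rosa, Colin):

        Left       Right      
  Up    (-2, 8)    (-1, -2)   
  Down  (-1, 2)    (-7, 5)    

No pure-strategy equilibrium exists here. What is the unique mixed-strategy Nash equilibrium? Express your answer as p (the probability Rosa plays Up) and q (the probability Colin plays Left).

Set Colin's expected payoff from Left equal to that from Right:
  Colin's expected payoff from Left: p·8 + (1−p)·2 = 6p + 2
  Colin's expected payoff from Right: p·(-2) + (1−p)·5 = -7p + 5
  6p + 2 = -7p + 5  ⇒  13p = 3  ⇒  p = 3/13.
In a mixed equilibrium Rosa is indifferent between Up and Down; this condition fixes q.
  Rosa's payoff from Up: q·(-2) + (1−q)·(-1) = -q - 1
  Rosa's payoff from Down: q·(-1) + (1−q)·(-7) = 6q - 7
  -q - 1 = 6q - 7  ⇒  -7q = -6  ⇒  q = 6/7.

p = 3/13, q = 6/7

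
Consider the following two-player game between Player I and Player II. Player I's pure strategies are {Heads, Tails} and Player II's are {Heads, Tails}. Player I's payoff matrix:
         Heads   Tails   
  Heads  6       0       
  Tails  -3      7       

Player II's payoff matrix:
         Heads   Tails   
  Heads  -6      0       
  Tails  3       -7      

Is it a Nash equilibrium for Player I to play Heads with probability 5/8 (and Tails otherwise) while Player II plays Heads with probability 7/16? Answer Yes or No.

Check Player II's indifference given Player I's mix p = 5/8:
  payoff from Heads = -21/8; payoff from Tails = -21/8 — equal.
Check Player I's indifference given Player II's mix q = 7/16:
  payoff from Heads = 21/8; payoff from Tails = 21/8 — equal.
Both players are indifferent, so neither can profitably deviate.

Yes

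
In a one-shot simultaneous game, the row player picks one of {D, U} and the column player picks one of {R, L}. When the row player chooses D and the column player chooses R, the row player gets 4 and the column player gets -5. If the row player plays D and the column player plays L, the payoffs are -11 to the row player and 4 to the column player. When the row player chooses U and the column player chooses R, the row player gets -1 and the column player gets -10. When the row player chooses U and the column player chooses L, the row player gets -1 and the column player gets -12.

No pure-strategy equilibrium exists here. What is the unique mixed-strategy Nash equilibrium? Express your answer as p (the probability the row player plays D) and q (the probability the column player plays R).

For the column player to be willing to mix, the column player must be indifferent between R and L, which pins down the row player's mix.
  the column player's payoff to R: p·(-5) + (1−p)·(-10) = 5p - 10
  the column player's payoff to L: p·4 + (1−p)·(-12) = 16p - 12
  5p - 10 = 16p - 12  ⇒  -11p = -2  ⇒  p = 2/11.
Set the row player's expected payoff from D equal to that from U:
  the row player's payoff to D: q·4 + (1−q)·(-11) = 15q - 11
  the row player's payoff to U: q·(-1) + (1−q)·(-1) = -1
  15q - 11 = -1  ⇒  15q = 10  ⇒  q = 2/3.

p = 2/11, q = 2/3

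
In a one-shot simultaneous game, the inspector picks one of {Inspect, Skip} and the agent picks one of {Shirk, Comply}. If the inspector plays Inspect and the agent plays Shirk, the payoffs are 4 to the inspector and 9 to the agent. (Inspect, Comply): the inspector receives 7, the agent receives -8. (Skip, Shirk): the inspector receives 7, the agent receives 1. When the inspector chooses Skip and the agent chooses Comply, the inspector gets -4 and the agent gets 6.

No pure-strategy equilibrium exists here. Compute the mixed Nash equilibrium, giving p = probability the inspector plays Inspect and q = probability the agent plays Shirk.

p = 5/22, q = 11/14

In a mixed equilibrium the agent is indifferent between Shirk and Comply; this condition fixes p.
  the agent's payoff to Shirk: p·9 + (1−p)·1 = 8p + 1
  the agent's payoff to Comply: p·(-8) + (1−p)·6 = -14p + 6
  8p + 1 = -14p + 6  ⇒  22p = 5  ⇒  p = 5/22.
For the inspector to be willing to mix, the inspector must be indifferent between Inspect and Skip, which pins down the agent's mix.
  the inspector's payoff to Inspect: q·4 + (1−q)·7 = -3q + 7
  the inspector's payoff to Skip: q·7 + (1−q)·(-4) = 11q - 4
  -3q + 7 = 11q - 4  ⇒  -14q = -11  ⇒  q = 11/14.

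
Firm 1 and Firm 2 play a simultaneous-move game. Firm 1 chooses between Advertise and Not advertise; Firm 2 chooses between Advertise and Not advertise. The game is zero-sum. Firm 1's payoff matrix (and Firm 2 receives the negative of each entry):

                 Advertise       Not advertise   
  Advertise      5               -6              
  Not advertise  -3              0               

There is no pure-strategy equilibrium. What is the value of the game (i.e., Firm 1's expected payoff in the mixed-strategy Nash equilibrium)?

v = -9/7

In a mixed equilibrium Firm 1 is indifferent between Advertise and Not advertise; this condition fixes q.
  Firm 1's payoff to Advertise: q·5 + (1−q)·(-6) = 11q - 6
  Firm 1's payoff to Not advertise: q·(-3) + (1−q)·0 = -3q
  11q - 6 = -3q  ⇒  14q = 6  ⇒  q = 3/7.
The value is Firm 1's expected payoff against this mix (using Advertise): (3/7)·5 + (4/7)·(-6) = -9/7.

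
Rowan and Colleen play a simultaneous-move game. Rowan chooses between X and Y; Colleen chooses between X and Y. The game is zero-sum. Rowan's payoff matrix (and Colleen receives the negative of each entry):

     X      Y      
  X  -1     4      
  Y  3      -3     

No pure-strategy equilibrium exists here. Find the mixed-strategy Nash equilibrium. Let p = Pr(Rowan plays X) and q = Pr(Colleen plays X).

p = 6/11, q = 7/11

For Colleen to be willing to mix, Colleen must be indifferent between X and Y, which pins down Rowan's mix.
  Colleen's payoff to X: p·1 + (1−p)·(-3) = 4p - 3
  Colleen's payoff to Y: p·(-4) + (1−p)·3 = -7p + 3
  4p - 3 = -7p + 3  ⇒  11p = 6  ⇒  p = 6/11.
For Rowan to be willing to mix, Rowan must be indifferent between X and Y, which pins down Colleen's mix.
  Rowan's payoff to X: q·(-1) + (1−q)·4 = -5q + 4
  Rowan's payoff to Y: q·3 + (1−q)·(-3) = 6q - 3
  -5q + 4 = 6q - 3  ⇒  -11q = -7  ⇒  q = 7/11.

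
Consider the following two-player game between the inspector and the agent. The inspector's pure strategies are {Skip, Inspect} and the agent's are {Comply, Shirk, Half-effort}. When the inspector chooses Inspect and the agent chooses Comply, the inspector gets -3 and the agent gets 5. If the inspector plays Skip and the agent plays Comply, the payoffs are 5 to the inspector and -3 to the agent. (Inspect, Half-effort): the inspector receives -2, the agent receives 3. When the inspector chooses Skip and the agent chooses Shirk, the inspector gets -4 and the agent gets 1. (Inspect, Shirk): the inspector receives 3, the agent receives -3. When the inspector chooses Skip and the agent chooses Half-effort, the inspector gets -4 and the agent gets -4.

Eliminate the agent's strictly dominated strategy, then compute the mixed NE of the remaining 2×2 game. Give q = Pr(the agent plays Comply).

The agent's strategy Half-effort is strictly dominated by Comply: -3 > -4 and 5 > 3. Eliminate Half-effort.
The inspector's indifference between Skip and Inspect determines the agent's mixing probability q:
  the inspector's payoff from Skip: q·5 + (1−q)·(-4) = 9q - 4
  the inspector's payoff from Inspect: q·(-3) + (1−q)·3 = -6q + 3
  9q - 4 = -6q + 3  ⇒  15q = 7  ⇒  q = 7/15.

q = 7/15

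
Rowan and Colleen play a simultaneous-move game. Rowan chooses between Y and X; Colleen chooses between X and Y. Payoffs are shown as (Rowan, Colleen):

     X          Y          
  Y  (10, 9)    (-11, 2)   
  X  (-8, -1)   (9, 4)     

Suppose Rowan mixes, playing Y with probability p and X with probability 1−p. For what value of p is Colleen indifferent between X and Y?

p = 5/12

For Colleen to be willing to mix, Colleen must be indifferent between X and Y, which pins down Rowan's mix.
  Colleen's payoff to X: p·9 + (1−p)·(-1) = 10p - 1
  Colleen's payoff to Y: p·2 + (1−p)·4 = -2p + 4
  10p - 1 = -2p + 4  ⇒  12p = 5  ⇒  p = 5/12.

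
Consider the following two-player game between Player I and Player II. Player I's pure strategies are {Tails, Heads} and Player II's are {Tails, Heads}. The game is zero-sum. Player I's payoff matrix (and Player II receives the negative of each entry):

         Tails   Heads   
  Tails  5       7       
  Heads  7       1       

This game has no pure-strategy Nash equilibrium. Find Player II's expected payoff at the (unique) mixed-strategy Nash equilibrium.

Set Player II's expected payoff from Tails equal to that from Heads:
  Player II's payoff from Tails: p·(-5) + (1−p)·(-7) = 2p - 7
  Player II's payoff from Heads: p·(-7) + (1−p)·(-1) = -6p - 1
  2p - 7 = -6p - 1  ⇒  8p = 6  ⇒  p = 3/4.
At equilibrium Player II is indifferent across columns, so Player II's payoff equals the payoff from Tails: (3/4)·(-5) + (1/4)·(-7) = -11/2.

-11/2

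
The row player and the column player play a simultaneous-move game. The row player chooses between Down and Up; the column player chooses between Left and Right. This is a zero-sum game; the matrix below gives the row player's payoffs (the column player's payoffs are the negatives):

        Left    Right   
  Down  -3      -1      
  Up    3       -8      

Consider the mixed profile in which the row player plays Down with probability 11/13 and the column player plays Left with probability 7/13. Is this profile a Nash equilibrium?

Check the column player's indifference given the row player's mix p = 11/13:
  payoff from Left = 27/13; payoff from Right = 27/13 — equal.
Check the row player's indifference given the column player's mix q = 7/13:
  payoff from Down = -27/13; payoff from Up = -27/13 — equal.
Both players are indifferent, so neither can profitably deviate.

Yes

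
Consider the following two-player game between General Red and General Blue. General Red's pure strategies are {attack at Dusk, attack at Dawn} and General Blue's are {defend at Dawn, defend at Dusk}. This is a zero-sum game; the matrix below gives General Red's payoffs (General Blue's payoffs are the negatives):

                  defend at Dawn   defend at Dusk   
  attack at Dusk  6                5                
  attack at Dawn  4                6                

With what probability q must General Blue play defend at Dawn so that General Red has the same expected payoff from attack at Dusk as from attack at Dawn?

q = 1/3

Set General Red's expected payoff from attack at Dusk equal to that from attack at Dawn:
  General Red's payoff from attack at Dusk: q·6 + (1−q)·5 = q + 5
  General Red's payoff from attack at Dawn: q·4 + (1−q)·6 = -2q + 6
  q + 5 = -2q + 6  ⇒  3q = 1  ⇒  q = 1/3.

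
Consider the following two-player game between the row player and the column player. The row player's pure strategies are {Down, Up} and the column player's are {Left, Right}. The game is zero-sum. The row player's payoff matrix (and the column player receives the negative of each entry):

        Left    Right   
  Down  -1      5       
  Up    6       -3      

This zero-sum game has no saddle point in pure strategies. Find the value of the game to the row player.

Set the row player's expected payoff from Down equal to that from Up:
  the row player's expected payoff from Down: q·(-1) + (1−q)·5 = -6q + 5
  the row player's expected payoff from Up: q·6 + (1−q)·(-3) = 9q - 3
  -6q + 5 = 9q - 3  ⇒  -15q = -8  ⇒  q = 8/15.
The value is the row player's expected payoff against this mix (using Down): (8/15)·(-1) + (7/15)·5 = 9/5.

v = 9/5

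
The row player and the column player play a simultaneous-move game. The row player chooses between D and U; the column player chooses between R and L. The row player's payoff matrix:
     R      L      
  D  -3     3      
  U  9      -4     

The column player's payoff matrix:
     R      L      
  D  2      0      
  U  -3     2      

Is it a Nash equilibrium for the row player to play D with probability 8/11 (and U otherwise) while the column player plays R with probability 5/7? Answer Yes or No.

Given the row player's mix p = 8/11, the column player's payoff from R is 7/11 but from L is 6/11. The column player strictly prefers R, so the column player would not mix.
So the proposed profile is not a Nash equilibrium.

No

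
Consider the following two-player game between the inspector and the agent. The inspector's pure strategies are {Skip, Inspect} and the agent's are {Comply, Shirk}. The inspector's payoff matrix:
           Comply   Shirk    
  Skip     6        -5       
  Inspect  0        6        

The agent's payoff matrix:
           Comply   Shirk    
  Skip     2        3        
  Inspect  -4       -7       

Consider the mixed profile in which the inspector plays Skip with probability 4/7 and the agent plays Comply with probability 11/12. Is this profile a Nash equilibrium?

Given the inspector's mix p = 4/7, the agent's payoff from Comply is -4/7 but from Shirk is -9/7. The agent strictly prefers Comply, so the agent would not mix.
So the proposed profile is not a Nash equilibrium.

No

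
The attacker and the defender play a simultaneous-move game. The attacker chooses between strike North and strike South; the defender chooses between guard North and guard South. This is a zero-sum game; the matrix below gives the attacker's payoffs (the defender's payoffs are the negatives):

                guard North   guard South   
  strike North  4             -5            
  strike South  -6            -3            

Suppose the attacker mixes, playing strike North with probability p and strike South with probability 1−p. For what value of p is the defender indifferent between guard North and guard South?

p = 1/4

In a mixed equilibrium the defender is indifferent between guard North and guard South; this condition fixes p.
  the defender's expected payoff from guard North: p·(-4) + (1−p)·6 = -10p + 6
  the defender's expected payoff from guard South: p·5 + (1−p)·3 = 2p + 3
  -10p + 6 = 2p + 3  ⇒  -12p = -3  ⇒  p = 1/4.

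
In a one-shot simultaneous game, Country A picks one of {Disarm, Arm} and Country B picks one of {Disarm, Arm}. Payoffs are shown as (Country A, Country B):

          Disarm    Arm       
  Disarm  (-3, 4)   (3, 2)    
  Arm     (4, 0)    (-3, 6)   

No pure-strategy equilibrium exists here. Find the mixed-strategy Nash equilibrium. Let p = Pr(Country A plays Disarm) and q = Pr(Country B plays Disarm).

p = 3/4, q = 6/13

In a mixed equilibrium Country B is indifferent between Disarm and Arm; this condition fixes p.
  Country B's payoff to Disarm: p·4 + (1−p)·0 = 4p
  Country B's payoff to Arm: p·2 + (1−p)·6 = -4p + 6
  4p = -4p + 6  ⇒  8p = 6  ⇒  p = 3/4.
Country A's indifference between Disarm and Arm determines Country B's mixing probability q:
  Country A's payoff from Disarm: q·(-3) + (1−q)·3 = -6q + 3
  Country A's payoff from Arm: q·4 + (1−q)·(-3) = 7q - 3
  -6q + 3 = 7q - 3  ⇒  -13q = -6  ⇒  q = 6/13.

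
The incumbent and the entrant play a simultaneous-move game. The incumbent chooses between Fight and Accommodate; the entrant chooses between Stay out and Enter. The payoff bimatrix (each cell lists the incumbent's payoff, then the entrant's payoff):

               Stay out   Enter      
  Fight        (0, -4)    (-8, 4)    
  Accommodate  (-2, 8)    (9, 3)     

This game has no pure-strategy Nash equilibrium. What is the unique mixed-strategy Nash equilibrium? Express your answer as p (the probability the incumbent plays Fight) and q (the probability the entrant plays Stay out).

Set the entrant's expected payoff from Stay out equal to that from Enter:
  the entrant's payoff to Stay out: p·(-4) + (1−p)·8 = -12p + 8
  the entrant's payoff to Enter: p·4 + (1−p)·3 = p + 3
  -12p + 8 = p + 3  ⇒  -13p = -5  ⇒  p = 5/13.
In a mixed equilibrium the incumbent is indifferent between Fight and Accommodate; this condition fixes q.
  the incumbent's payoff from Fight: q·0 + (1−q)·(-8) = 8q - 8
  the incumbent's payoff from Accommodate: q·(-2) + (1−q)·9 = -11q + 9
  8q - 8 = -11q + 9  ⇒  19q = 17  ⇒  q = 17/19.

p = 5/13, q = 17/19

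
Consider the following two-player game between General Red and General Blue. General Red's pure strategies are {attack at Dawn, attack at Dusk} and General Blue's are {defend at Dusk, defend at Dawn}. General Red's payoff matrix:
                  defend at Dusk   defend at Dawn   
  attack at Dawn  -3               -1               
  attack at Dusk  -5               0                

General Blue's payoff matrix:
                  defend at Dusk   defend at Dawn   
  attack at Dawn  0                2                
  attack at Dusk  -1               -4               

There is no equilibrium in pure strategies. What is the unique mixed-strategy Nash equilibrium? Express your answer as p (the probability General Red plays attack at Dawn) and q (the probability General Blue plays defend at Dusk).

In a mixed equilibrium General Blue is indifferent between defend at Dusk and defend at Dawn; this condition fixes p.
  General Blue's payoff from defend at Dusk: p·0 + (1−p)·(-1) = p - 1
  General Blue's payoff from defend at Dawn: p·2 + (1−p)·(-4) = 6p - 4
  p - 1 = 6p - 4  ⇒  -5p = -3  ⇒  p = 3/5.
In a mixed equilibrium General Red is indifferent between attack at Dawn and attack at Dusk; this condition fixes q.
  General Red's payoff from attack at Dawn: q·(-3) + (1−q)·(-1) = -2q - 1
  General Red's payoff from attack at Dusk: q·(-5) + (1−q)·0 = -5q
  -2q - 1 = -5q  ⇒  3q = 1  ⇒  q = 1/3.

p = 3/5, q = 1/3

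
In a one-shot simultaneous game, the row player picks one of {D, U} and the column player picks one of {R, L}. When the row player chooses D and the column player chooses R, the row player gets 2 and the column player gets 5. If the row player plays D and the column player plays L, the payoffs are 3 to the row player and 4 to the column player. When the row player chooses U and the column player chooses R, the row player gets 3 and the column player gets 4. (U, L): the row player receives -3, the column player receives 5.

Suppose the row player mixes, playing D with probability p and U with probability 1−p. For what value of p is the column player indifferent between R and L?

p = 1/2

The column player's indifference between R and L determines the row player's mixing probability p:
  the column player's payoff from R: p·5 + (1−p)·4 = p + 4
  the column player's payoff from L: p·4 + (1−p)·5 = -p + 5
  p + 4 = -p + 5  ⇒  2p = 1  ⇒  p = 1/2.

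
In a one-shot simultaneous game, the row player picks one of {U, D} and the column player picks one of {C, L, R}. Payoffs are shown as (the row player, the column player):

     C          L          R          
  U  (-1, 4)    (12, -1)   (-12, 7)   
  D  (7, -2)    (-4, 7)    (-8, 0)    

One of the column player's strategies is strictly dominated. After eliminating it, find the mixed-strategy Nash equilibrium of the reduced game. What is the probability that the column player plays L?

q = 1/5

The column player's strategy C is strictly dominated by R: 7 > 4 and 0 > -2. Eliminate C.
In a mixed equilibrium the row player is indifferent between U and D; this condition fixes q.
  the row player's payoff from U: q·12 + (1−q)·(-12) = 24q - 12
  the row player's payoff from D: q·(-4) + (1−q)·(-8) = 4q - 8
  24q - 12 = 4q - 8  ⇒  20q = 4  ⇒  q = 1/5.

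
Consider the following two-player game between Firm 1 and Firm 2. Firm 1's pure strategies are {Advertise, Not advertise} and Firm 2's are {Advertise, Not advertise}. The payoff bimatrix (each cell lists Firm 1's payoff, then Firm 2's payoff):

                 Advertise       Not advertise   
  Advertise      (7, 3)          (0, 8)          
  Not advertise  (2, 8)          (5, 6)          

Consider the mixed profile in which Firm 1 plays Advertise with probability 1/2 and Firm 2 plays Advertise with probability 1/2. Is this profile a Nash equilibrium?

Given Firm 1's mix p = 1/2, Firm 2's payoff from Advertise is 11/2 but from Not advertise is 7. Firm 2 strictly prefers Not advertise, so Firm 2 would not mix.
So the proposed profile is not a Nash equilibrium.

No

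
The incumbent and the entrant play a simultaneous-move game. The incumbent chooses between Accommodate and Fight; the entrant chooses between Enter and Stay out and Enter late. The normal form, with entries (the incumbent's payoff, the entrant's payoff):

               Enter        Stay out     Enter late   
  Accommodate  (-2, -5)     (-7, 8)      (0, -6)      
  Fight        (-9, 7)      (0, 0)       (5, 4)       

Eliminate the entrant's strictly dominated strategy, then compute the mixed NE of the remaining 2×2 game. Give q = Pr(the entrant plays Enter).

The entrant's strategy Enter late is strictly dominated by Enter: -5 > -6 and 7 > 4. Eliminate Enter late.
For the incumbent to be willing to mix, the incumbent must be indifferent between Accommodate and Fight, which pins down the entrant's mix.
  the incumbent's payoff from Accommodate: q·(-2) + (1−q)·(-7) = 5q - 7
  the incumbent's payoff from Fight: q·(-9) + (1−q)·0 = -9q
  5q - 7 = -9q  ⇒  14q = 7  ⇒  q = 1/2.

q = 1/2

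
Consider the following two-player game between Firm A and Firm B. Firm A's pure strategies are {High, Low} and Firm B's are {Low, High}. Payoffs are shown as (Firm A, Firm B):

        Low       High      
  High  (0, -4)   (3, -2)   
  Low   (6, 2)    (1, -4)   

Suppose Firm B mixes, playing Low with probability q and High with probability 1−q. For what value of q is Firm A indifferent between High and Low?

For Firm A to be willing to mix, Firm A must be indifferent between High and Low, which pins down Firm B's mix.
  Firm A's expected payoff from High: q·0 + (1−q)·3 = -3q + 3
  Firm A's expected payoff from Low: q·6 + (1−q)·1 = 5q + 1
  -3q + 3 = 5q + 1  ⇒  -8q = -2  ⇒  q = 1/4.

q = 1/4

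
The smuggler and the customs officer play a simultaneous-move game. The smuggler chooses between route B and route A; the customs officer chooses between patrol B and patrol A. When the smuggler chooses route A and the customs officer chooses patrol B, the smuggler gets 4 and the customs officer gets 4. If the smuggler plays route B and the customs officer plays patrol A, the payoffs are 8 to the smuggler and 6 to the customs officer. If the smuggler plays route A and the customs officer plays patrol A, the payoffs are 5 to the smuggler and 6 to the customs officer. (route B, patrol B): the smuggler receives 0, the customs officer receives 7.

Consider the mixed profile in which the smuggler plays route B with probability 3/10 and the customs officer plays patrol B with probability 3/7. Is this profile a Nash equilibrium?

No

Given the smuggler's mix p = 3/10, the customs officer's payoff from patrol B is 49/10 but from patrol A is 6. The customs officer strictly prefers patrol A, so the customs officer would not mix.
So the proposed profile is not a Nash equilibrium.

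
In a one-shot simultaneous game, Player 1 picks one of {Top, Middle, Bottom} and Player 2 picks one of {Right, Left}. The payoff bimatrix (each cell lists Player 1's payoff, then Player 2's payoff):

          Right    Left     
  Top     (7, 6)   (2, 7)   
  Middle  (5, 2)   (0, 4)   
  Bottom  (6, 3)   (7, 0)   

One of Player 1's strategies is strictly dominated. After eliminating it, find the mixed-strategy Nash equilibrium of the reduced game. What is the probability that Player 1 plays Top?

Player 1's strategy Middle is strictly dominated by Top: 7 > 5 and 2 > 0. Eliminate Middle.
Set Player 2's expected payoff from Right equal to that from Left:
  Player 2's payoff to Right: p·6 + (1−p)·3 = 3p + 3
  Player 2's payoff to Left: p·7 + (1−p)·0 = 7p
  3p + 3 = 7p  ⇒  -4p = -3  ⇒  p = 3/4.

p = 3/4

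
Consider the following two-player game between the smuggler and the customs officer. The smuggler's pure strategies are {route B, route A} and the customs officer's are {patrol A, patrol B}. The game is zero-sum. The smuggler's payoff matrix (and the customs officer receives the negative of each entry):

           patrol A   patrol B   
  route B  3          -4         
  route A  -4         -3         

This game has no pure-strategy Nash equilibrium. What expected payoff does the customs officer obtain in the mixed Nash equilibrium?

25/8

The customs officer's indifference between patrol A and patrol B determines the smuggler's mixing probability p:
  the customs officer's expected payoff from patrol A: p·(-3) + (1−p)·4 = -7p + 4
  the customs officer's expected payoff from patrol B: p·4 + (1−p)·3 = p + 3
  -7p + 4 = p + 3  ⇒  -8p = -1  ⇒  p = 1/8.
At equilibrium the customs officer is indifferent across columns, so the customs officer's payoff equals the payoff from patrol A: (1/8)·(-3) + (7/8)·4 = 25/8.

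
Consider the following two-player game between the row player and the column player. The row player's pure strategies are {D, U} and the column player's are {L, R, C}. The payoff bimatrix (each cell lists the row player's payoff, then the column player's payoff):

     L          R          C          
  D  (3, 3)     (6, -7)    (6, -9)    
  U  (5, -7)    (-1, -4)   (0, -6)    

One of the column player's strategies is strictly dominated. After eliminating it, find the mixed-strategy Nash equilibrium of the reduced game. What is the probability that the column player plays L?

q = 7/9

The column player's strategy C is strictly dominated by R: -7 > -9 and -4 > -6. Eliminate C.
For the row player to be willing to mix, the row player must be indifferent between D and U, which pins down the column player's mix.
  the row player's expected payoff from D: q·3 + (1−q)·6 = -3q + 6
  the row player's expected payoff from U: q·5 + (1−q)·(-1) = 6q - 1
  -3q + 6 = 6q - 1  ⇒  -9q = -7  ⇒  q = 7/9.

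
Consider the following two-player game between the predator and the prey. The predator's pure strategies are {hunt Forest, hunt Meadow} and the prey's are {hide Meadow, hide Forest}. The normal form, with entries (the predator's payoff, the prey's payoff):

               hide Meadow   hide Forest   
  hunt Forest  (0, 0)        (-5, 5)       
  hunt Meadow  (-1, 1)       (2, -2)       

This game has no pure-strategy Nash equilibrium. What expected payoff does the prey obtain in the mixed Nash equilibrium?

The prey's indifference between hide Meadow and hide Forest determines the predator's mixing probability p:
  the prey's expected payoff from hide Meadow: p·0 + (1−p)·1 = -p + 1
  the prey's expected payoff from hide Forest: p·5 + (1−p)·(-2) = 7p - 2
  -p + 1 = 7p - 2  ⇒  -8p = -3  ⇒  p = 3/8.
At equilibrium the prey is indifferent across columns, so the prey's payoff equals the payoff from hide Meadow: (3/8)·0 + (5/8)·1 = 5/8.

5/8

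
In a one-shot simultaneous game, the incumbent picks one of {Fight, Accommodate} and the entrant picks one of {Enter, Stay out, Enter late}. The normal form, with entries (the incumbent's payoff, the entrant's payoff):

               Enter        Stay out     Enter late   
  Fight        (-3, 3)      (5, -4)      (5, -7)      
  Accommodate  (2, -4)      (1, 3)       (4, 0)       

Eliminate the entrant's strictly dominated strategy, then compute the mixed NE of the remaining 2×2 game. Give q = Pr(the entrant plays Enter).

q = 4/9

The entrant's strategy Enter late is strictly dominated by Stay out: -4 > -7 and 3 > 0. Eliminate Enter late.
Set the incumbent's expected payoff from Fight equal to that from Accommodate:
  the incumbent's payoff from Fight: q·(-3) + (1−q)·5 = -8q + 5
  the incumbent's payoff from Accommodate: q·2 + (1−q)·1 = q + 1
  -8q + 5 = q + 1  ⇒  -9q = -4  ⇒  q = 4/9.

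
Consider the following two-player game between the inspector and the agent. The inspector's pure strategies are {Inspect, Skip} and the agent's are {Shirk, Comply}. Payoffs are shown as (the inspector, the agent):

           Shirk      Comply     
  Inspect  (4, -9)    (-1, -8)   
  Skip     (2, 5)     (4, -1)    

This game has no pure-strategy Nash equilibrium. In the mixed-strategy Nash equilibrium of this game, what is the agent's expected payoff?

-7

In a mixed equilibrium the agent is indifferent between Shirk and Comply; this condition fixes p.
  the agent's payoff to Shirk: p·(-9) + (1−p)·5 = -14p + 5
  the agent's payoff to Comply: p·(-8) + (1−p)·(-1) = -7p - 1
  -14p + 5 = -7p - 1  ⇒  -7p = -6  ⇒  p = 6/7.
At equilibrium the agent is indifferent across columns, so the agent's payoff equals the payoff from Shirk: (6/7)·(-9) + (1/7)·5 = -7.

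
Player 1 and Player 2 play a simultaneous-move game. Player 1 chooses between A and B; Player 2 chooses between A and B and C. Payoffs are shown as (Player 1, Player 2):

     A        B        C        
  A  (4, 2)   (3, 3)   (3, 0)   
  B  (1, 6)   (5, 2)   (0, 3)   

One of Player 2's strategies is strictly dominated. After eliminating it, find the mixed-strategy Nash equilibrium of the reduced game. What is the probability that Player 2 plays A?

Player 2's strategy C is strictly dominated by A: 2 > 0 and 6 > 3. Eliminate C.
Player 1's indifference between A and B determines Player 2's mixing probability q:
  Player 1's payoff to A: q·4 + (1−q)·3 = q + 3
  Player 1's payoff to B: q·1 + (1−q)·5 = -4q + 5
  q + 3 = -4q + 5  ⇒  5q = 2  ⇒  q = 2/5.

q = 2/5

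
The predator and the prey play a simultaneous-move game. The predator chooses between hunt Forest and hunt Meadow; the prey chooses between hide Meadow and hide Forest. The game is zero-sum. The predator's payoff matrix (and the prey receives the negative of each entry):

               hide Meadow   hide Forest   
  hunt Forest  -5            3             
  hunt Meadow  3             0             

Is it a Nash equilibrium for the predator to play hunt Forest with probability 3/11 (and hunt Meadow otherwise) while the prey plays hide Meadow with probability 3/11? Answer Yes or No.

Yes

Check the prey's indifference given the predator's mix p = 3/11:
  payoff from hide Meadow = -9/11; payoff from hide Forest = -9/11 — equal.
Check the predator's indifference given the prey's mix q = 3/11:
  payoff from hunt Forest = 9/11; payoff from hunt Meadow = 9/11 — equal.
Both players are indifferent, so neither can profitably deviate.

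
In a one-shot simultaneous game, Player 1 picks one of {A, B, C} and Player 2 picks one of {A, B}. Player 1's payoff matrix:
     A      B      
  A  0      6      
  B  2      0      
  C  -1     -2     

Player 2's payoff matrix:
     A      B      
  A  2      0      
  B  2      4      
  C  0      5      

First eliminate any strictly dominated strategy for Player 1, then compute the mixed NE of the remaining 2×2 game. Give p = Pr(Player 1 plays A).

Player 1's strategy C is strictly dominated by B: 2 > -1 and 0 > -2. Eliminate C.
For Player 2 to be willing to mix, Player 2 must be indifferent between A and B, which pins down Player 1's mix.
  Player 2's payoff from A: p·2 + (1−p)·2 = 2
  Player 2's payoff from B: p·0 + (1−p)·4 = -4p + 4
  2 = -4p + 4  ⇒  4p = 2  ⇒  p = 1/2.

p = 1/2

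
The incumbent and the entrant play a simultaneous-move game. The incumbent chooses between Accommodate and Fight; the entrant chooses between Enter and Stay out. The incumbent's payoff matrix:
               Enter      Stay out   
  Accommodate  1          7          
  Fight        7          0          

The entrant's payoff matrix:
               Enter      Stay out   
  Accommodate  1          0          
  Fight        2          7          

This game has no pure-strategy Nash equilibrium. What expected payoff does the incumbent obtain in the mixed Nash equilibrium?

The entrant's mix must leave the incumbent indifferent between Accommodate and Fight.
  the incumbent's payoff to Accommodate: q·1 + (1−q)·7 = -6q + 7
  the incumbent's payoff to Fight: q·7 + (1−q)·0 = 7q
  -6q + 7 = 7q  ⇒  -13q = -7  ⇒  q = 7/13.
At equilibrium the incumbent is indifferent across rows, so the incumbent's payoff equals the payoff from Accommodate: (7/13)·1 + (6/13)·7 = 49/13.

49/13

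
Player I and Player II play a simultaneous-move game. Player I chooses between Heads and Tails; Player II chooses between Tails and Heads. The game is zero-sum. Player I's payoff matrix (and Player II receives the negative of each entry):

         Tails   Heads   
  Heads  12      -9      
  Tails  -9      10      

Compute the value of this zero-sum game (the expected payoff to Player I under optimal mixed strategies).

v = 39/40

Player I's indifference between Heads and Tails determines Player II's mixing probability q:
  Player I's payoff from Heads: q·12 + (1−q)·(-9) = 21q - 9
  Player I's payoff from Tails: q·(-9) + (1−q)·10 = -19q + 10
  21q - 9 = -19q + 10  ⇒  40q = 19  ⇒  q = 19/40.
The value is Player I's expected payoff against this mix (using Heads): (19/40)·12 + (21/40)·(-9) = 39/40.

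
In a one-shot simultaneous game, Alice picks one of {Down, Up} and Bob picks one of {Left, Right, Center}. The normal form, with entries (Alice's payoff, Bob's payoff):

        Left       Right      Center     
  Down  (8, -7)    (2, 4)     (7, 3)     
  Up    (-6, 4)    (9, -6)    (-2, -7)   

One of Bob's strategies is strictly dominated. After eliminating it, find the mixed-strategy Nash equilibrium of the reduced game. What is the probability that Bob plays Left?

Bob's strategy Center is strictly dominated by Right: 4 > 3 and -6 > -7. Eliminate Center.
In a mixed equilibrium Alice is indifferent between Down and Up; this condition fixes q.
  Alice's expected payoff from Down: q·8 + (1−q)·2 = 6q + 2
  Alice's expected payoff from Up: q·(-6) + (1−q)·9 = -15q + 9
  6q + 2 = -15q + 9  ⇒  21q = 7  ⇒  q = 1/3.

q = 1/3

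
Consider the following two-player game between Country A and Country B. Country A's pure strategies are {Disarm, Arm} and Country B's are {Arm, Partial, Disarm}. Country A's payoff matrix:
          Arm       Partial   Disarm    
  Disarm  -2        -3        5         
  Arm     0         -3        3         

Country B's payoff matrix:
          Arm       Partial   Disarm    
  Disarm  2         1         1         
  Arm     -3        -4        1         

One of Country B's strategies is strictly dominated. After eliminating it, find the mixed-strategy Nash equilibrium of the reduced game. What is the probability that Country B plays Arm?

q = 1/2

Country B's strategy Partial is strictly dominated by Arm: 2 > 1 and -3 > -4. Eliminate Partial.
For Country A to be willing to mix, Country A must be indifferent between Disarm and Arm, which pins down Country B's mix.
  Country A's expected payoff from Disarm: q·(-2) + (1−q)·5 = -7q + 5
  Country A's expected payoff from Arm: q·0 + (1−q)·3 = -3q + 3
  -7q + 5 = -3q + 3  ⇒  -4q = -2  ⇒  q = 1/2.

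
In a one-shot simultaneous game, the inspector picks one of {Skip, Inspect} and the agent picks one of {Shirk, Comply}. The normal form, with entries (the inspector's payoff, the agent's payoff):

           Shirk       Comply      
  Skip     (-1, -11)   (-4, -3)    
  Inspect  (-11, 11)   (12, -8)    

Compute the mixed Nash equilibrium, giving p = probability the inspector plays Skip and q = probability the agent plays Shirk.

The agent's indifference between Shirk and Comply determines the inspector's mixing probability p:
  the agent's expected payoff from Shirk: p·(-11) + (1−p)·11 = -22p + 11
  the agent's expected payoff from Comply: p·(-3) + (1−p)·(-8) = 5p - 8
  -22p + 11 = 5p - 8  ⇒  -27p = -19  ⇒  p = 19/27.
The inspector's indifference between Skip and Inspect determines the agent's mixing probability q:
  the inspector's payoff to Skip: q·(-1) + (1−q)·(-4) = 3q - 4
  the inspector's payoff to Inspect: q·(-11) + (1−q)·12 = -23q + 12
  3q - 4 = -23q + 12  ⇒  26q = 16  ⇒  q = 8/13.

p = 19/27, q = 8/13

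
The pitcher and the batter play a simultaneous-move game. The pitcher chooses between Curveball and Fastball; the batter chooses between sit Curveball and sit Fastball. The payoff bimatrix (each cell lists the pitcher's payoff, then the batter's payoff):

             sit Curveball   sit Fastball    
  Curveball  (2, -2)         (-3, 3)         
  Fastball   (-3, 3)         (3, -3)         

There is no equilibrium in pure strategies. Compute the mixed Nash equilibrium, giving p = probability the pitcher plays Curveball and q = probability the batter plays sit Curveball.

In a mixed equilibrium the batter is indifferent between sit Curveball and sit Fastball; this condition fixes p.
  the batter's payoff from sit Curveball: p·(-2) + (1−p)·3 = -5p + 3
  the batter's payoff from sit Fastball: p·3 + (1−p)·(-3) = 6p - 3
  -5p + 3 = 6p - 3  ⇒  -11p = -6  ⇒  p = 6/11.
Set the pitcher's expected payoff from Curveball equal to that from Fastball:
  the pitcher's payoff from Curveball: q·2 + (1−q)·(-3) = 5q - 3
  the pitcher's payoff from Fastball: q·(-3) + (1−q)·3 = -6q + 3
  5q - 3 = -6q + 3  ⇒  11q = 6  ⇒  q = 6/11.

p = 6/11, q = 6/11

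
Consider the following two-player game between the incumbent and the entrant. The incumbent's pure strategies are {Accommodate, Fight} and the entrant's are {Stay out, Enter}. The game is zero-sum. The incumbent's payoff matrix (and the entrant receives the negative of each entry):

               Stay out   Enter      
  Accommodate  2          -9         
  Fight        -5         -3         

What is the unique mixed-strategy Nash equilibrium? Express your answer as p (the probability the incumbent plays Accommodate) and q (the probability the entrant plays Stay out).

The entrant's indifference between Stay out and Enter determines the incumbent's mixing probability p:
  the entrant's expected payoff from Stay out: p·(-2) + (1−p)·5 = -7p + 5
  the entrant's expected payoff from Enter: p·9 + (1−p)·3 = 6p + 3
  -7p + 5 = 6p + 3  ⇒  -13p = -2  ⇒  p = 2/13.
The incumbent's indifference between Accommodate and Fight determines the entrant's mixing probability q:
  the incumbent's payoff to Accommodate: q·2 + (1−q)·(-9) = 11q - 9
  the incumbent's payoff to Fight: q·(-5) + (1−q)·(-3) = -2q - 3
  11q - 9 = -2q - 3  ⇒  13q = 6  ⇒  q = 6/13.

p = 2/13, q = 6/13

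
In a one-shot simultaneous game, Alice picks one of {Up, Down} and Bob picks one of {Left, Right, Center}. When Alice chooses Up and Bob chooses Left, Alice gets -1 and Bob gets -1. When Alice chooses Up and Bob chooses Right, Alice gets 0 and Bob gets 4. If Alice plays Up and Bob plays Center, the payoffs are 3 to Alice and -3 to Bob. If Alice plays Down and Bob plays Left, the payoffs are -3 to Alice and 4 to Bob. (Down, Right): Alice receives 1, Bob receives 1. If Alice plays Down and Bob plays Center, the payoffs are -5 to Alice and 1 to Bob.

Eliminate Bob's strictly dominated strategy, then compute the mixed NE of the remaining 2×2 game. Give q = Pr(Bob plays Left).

q = 1/3

Bob's strategy Center is strictly dominated by Left: -1 > -3 and 4 > 1. Eliminate Center.
Alice's indifference between Up and Down determines Bob's mixing probability q:
  Alice's payoff to Up: q·(-1) + (1−q)·0 = -q
  Alice's payoff to Down: q·(-3) + (1−q)·1 = -4q + 1
  -q = -4q + 1  ⇒  3q = 1  ⇒  q = 1/3.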